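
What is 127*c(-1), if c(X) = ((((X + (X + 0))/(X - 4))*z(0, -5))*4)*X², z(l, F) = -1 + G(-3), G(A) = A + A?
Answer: -7112/5 ≈ -1422.4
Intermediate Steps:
G(A) = 2*A
z(l, F) = -7 (z(l, F) = -1 + 2*(-3) = -1 - 6 = -7)
c(X) = -56*X³/(-4 + X) (c(X) = ((((X + (X + 0))/(X - 4))*(-7))*4)*X² = ((((X + X)/(-4 + X))*(-7))*4)*X² = ((((2*X)/(-4 + X))*(-7))*4)*X² = (((2*X/(-4 + X))*(-7))*4)*X² = (-14*X/(-4 + X)*4)*X² = (-56*X/(-4 + X))*X² = -56*X³/(-4 + X))
127*c(-1) = 127*(-56*(-1)³/(-4 - 1)) = 127*(-56*(-1)/(-5)) = 127*(-56*(-1)*(-⅕)) = 127*(-56/5) = -7112/5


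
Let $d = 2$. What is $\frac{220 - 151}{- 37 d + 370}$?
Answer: $\frac{69}{296} \approx 0.23311$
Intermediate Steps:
$\frac{220 - 151}{- 37 d + 370} = \frac{220 - 151}{\left(-37\right) 2 + 370} = \frac{69}{-74 + 370} = \frac{69}{296}$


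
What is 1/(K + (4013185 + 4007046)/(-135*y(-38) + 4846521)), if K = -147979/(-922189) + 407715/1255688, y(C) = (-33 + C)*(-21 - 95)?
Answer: 617809849738775736/1626490630289930357 ≈ 0.37984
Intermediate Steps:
y(C) = 3828 - 116*C (y(C) = (-33 + C)*(-116) = 3828 - 116*C)
K = 80257963241/165425951576 (K = -147979*(-1/922189) + 407715*(1/1255688) = 147979/922189 + 58245/179384 = 80257963241/165425951576 ≈ 0.48516)
1/(K + (4013185 + 4007046)/(-135*y(-38) + 4846521)) = 1/(80257963241/165425951576 + (4013185 + 4007046)/(-135*(3828 - 116*(-38)) + 4846521)) = 1/(80257963241/165425951576 + 8020231/(-135*(3828 + 4408) + 4846521)) = 1/(80257963241/165425951576 + 8020231/(-135*8236 + 4846521)) = 1/(80257963241/165425951576 + 8020231/(-1111860 + 4846521)) = 1/(80257963241/165425951576 + 8020231/3734661) = 1/(1626490630289930357/617809849738775736) = 617809849738775736/1626490630289930357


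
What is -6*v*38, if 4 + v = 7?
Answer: -684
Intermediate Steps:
v = 3 (v = -4 + 7 = 3)
-6*v*38 = -6*3*38 = -18*38 = -684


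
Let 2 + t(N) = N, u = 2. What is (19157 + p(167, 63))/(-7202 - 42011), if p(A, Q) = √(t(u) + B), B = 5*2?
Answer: -19157/49213 - √10/49213 ≈ -0.38933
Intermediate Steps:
t(N) = -2 + N
B = 10
p(A, Q) = √10 (p(A, Q) = √((-2 + 2) + 10) = √(0 + 10) = √10)
(19157 + p(167, 63))/(-7202 - 42011) = (19157 + √10)/(-7202 - 42011) = (19157 + √10)/(-49213) = (19157 + √10)*(-1/49213) = -19157/49213 - √10/49213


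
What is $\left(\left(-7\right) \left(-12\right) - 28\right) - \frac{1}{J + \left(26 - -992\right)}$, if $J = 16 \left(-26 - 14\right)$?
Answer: $\frac{21167}{378} \approx 55.997$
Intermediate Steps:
$J = -640$ ($J = 16 \left(-40\right) = -640$)
$\left(\left(-7\right) \left(-12\right) - 28\right) - \frac{1}{J + \left(26 - -992\right)} = \left(\left(-7\right) \left(-12\right) - 28\right) - \frac{1}{-640 + \left(26 - -992\right)} = \left(84 - 28\right) - \frac{1}{-640 + \left(26 + 992\right)} = 56 - \frac{1}{-640 + 1018} = 56 - \frac{1}{378} = \frac{21167}{378}$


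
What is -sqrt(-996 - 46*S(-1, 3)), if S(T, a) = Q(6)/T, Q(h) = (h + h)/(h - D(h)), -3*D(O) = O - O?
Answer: -2*I*sqrt(226) ≈ -30.067*I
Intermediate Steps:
D(O) = 0 (D(O) = -(O - O)/3 = -1/3*0 = 0)
Q(h) = 2 (Q(h) = (h + h)/(h - 1*0) = (2*h)/(h + 0) = (2*h)/h = 2)
S(T, a) = 2/T
-sqrt(-996 - 46*S(-1, 3)) = -sqrt(-996 - 92/(-1)) = -sqrt(-996 - 92*(-1)) = -sqrt(-996 - 46*(-2)) = -sqrt(-996 + 92) = -sqrt(-904) = -2*I*sqrt(226)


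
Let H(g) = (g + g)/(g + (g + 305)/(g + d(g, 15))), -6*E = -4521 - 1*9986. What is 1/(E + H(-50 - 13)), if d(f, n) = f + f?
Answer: 72894/176388427 ≈ 0.00041326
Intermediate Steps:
d(f, n) = 2*f
E = 14507/6 (E = -(-4521 - 1*9986)/6 = -(-4521 - 9986)/6 = -1/6*(-14507) = 14507/6 ≈ 2417.8)
H(g) = 2*g/(g + (305 + g)/(3*g)) (H(g) = (g + g)/(g + (g + 305)/(g + 2*g)) = (2*g)/(g + (305 + g)/((3*g))) = (2*g)/(g + (305 + g)*(1/(3*g))) = (2*g)/(g + (305 + g)/(3*g)) = 2*g/(g + (305 + g)/(3*g)))
1/(E + H(-50 - 13)) = 1/(14507/6 + 6*(-50 - 13)**2/(305 + (-50 - 13) + 3*(-50 - 13)**2)) = 1/(14507/6 + 6*(-63)**2/(305 - 63 + 3*(-63)**2)) = 1/(14507/6 + 6*3969/(305 - 63 + 3*3969)) = 1/(14507/6 + 6*3969/(305 - 63 + 11907)) = 1/(14507/6 + 6*3969/12149) = 1/(14507/6 + 6*3969*(1/12149)) = 1/(14507/6 + 23814/12149) = 1/(176388427/72894) = 72894/176388427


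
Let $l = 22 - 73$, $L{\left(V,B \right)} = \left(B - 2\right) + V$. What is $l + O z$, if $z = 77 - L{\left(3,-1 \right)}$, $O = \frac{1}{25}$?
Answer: $- \frac{1198}{25} \approx -47.92$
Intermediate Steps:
$O = \frac{1}{25} \approx 0.04$
$L{\left(V,B \right)} = -2 + B + V$ ($L{\left(V,B \right)} = \left(-2 + B\right) + V = -2 + B + V$)
$z = 77$ ($z = 77 - \left(-2 - 1 + 3\right) = 77 - 0 = 77 + 0 = 77$)
$l = -51$ ($l = 22 - 73 = -51$)
$l + O z = -51 + \frac{1}{25} \cdot 77 = -51 + \frac{77}{25} = - \frac{1198}{25}$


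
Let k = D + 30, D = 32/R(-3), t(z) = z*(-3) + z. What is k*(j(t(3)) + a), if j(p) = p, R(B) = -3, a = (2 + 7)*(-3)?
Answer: -638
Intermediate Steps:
a = -27 (a = 9*(-3) = -27)
t(z) = -2*z (t(z) = -3*z + z = -2*z)
D = -32/3 (D = 32/(-3) = 32*(-1/3) = -32/3 ≈ -10.667)
k = 58/3 (k = -32/3 + 30 = 58/3 ≈ 19.333)
k*(j(t(3)) + a) = 58*(-2*3 - 27)/3 = 58*(-6 - 27)/3 = (58/3)*(-33) = -638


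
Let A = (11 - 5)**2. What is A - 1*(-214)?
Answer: 250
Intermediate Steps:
A = 36 (A = 6**2 = 36)
A - 1*(-214) = 36 - 1*(-214) = 36 + 214 = 250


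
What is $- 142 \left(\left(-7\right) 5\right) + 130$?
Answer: $5100$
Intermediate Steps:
$- 142 \left(\left(-7\right) 5\right) + 130 = \left(-142\right) \left(-35\right) + 130 = 4970 + 130 = 5100$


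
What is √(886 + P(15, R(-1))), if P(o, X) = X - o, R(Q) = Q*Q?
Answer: 2*√218 ≈ 29.530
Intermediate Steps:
R(Q) = Q²
√(886 + P(15, R(-1))) = √(886 + ((-1)² - 1*15)) = √(886 + (1 - 15)) = √(886 - 14) = √872 = 2*√218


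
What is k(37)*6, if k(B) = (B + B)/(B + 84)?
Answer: 444/121 ≈ 3.6694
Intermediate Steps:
k(B) = 2*B/(84 + B) (k(B) = (2*B)/(84 + B) = 2*B/(84 + B))
k(37)*6 = (2*37/(84 + 37))*6 = (2*37/121)*6 = (2*37*(1/121))*6 = (74/121)*6 = 444/121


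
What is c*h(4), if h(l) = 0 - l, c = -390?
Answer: 1560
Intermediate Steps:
h(l) = -l
c*h(4) = -(-390)*4 = -390*(-4) = 1560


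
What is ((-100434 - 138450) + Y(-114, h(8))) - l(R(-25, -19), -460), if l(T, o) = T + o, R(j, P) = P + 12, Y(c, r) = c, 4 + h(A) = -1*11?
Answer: -238531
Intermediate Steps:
h(A) = -15 (h(A) = -4 - 1*11 = -4 - 11 = -15)
R(j, P) = 12 + P
((-100434 - 138450) + Y(-114, h(8))) - l(R(-25, -19), -460) = ((-100434 - 138450) - 114) - ((12 - 19) - 460) = (-238884 - 114) - (-7 - 460) = -238998 - 1*(-467) = -238998 + 467 = -238531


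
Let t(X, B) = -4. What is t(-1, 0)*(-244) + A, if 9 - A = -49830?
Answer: 50815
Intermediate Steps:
A = 49839 (A = 9 - 1*(-49830) = 9 + 49830 = 49839)
t(-1, 0)*(-244) + A = -4*(-244) + 49839 = 976 + 49839 = 50815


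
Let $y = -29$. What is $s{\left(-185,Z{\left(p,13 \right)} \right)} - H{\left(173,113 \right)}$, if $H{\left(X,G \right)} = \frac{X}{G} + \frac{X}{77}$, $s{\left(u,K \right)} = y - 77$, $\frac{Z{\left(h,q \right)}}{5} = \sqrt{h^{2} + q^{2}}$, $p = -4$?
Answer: $- \frac{955176}{8701} \approx -109.78$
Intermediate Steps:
$Z{\left(h,q \right)} = 5 \sqrt{h^{2} + q^{2}}$
$s{\left(u,K \right)} = -106$ ($s{\left(u,K \right)} = -29 - 77 = -106$)
$H{\left(X,G \right)} = \frac{X}{77} + \frac{X}{G}$ ($H{\left(X,G \right)} = \frac{X}{G} + X \frac{1}{77} = \frac{X}{G} + \frac{X}{77} = \frac{X}{77} + \frac{X}{G}$)
$s{\left(-185,Z{\left(p,13 \right)} \right)} - H{\left(173,113 \right)} = -106 - \left(\frac{1}{77} \cdot 173 + \frac{173}{113}\right) = -106 - \left(\frac{173}{77} + 173 \cdot \frac{1}{113}\right) = -106 - \left(\frac{173}{77} + \frac{173}{113}\right) = -106 - \frac{32870}{8701} = - \frac{955176}{8701}$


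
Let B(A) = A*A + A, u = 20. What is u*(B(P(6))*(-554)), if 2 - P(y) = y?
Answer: -132960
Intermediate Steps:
P(y) = 2 - y
B(A) = A + A² (B(A) = A² + A = A + A²)
u*(B(P(6))*(-554)) = 20*(((2 - 1*6)*(1 + (2 - 1*6)))*(-554)) = 20*(((2 - 6)*(1 + (2 - 6)))*(-554)) = 20*(-4*(1 - 4)*(-554)) = 20*(-4*(-3)*(-554)) = 20*(12*(-554)) = 20*(-6648) = -132960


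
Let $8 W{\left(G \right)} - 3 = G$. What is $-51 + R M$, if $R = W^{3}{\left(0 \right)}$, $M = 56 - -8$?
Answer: $- \frac{381}{8} \approx -47.625$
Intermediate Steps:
$W{\left(G \right)} = \frac{3}{8} + \frac{G}{8}$
$M = 64$ ($M = 56 + 8 = 64$)
$R = \frac{27}{512}$ ($R = \left(\frac{3}{8} + \frac{1}{8} \cdot 0\right)^{3} = \left(\frac{3}{8} + 0\right)^{3} = \left(\frac{3}{8}\right)^{3} = \frac{27}{512} \approx 0.052734$)
$-51 + R M = -51 + \frac{27}{512} \cdot 64 = -51 + \frac{27}{8} = - \frac{381}{8}$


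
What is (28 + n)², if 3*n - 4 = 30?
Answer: 13924/9 ≈ 1547.1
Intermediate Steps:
n = 34/3 (n = 4/3 + (⅓)*30 = 4/3 + 10 = 34/3 ≈ 11.333)
(28 + n)² = (28 + 34/3)² = (118/3)² = 13924/9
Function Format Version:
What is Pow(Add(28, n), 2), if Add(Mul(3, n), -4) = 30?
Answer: Rational(13924, 9) ≈ 1547.1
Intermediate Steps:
n = Rational(34, 3) (n = Add(Rational(4, 3), Mul(Rational(1, 3), 30)) = Add(Rational(4, 3), 10) = Rational(34, 3) ≈ 11.333)
Pow(Add(28, n), 2) = Pow(Add(28, Rational(34, 3)), 2) = Pow(Rational(118, 3), 2) = Rational(13924, 9)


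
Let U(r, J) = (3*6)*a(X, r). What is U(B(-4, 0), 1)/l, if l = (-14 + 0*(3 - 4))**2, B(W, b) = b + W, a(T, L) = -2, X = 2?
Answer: -9/49 ≈ -0.18367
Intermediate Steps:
B(W, b) = W + b
U(r, J) = -36 (U(r, J) = (3*6)*(-2) = 18*(-2) = -36)
l = 196 (l = (-14 + 0*(-1))**2 = (-14 + 0)**2 = (-14)**2 = 196)
U(B(-4, 0), 1)/l = -36/196 = -36*1/196 = -9/49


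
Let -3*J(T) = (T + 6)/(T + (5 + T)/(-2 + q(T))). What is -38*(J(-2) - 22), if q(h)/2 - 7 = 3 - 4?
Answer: 41116/51 ≈ 806.20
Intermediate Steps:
q(h) = 12 (q(h) = 14 + 2*(3 - 4) = 14 + 2*(-1) = 14 - 2 = 12)
J(T) = -(6 + T)/(3*(½ + 11*T/10)) (J(T) = -(T + 6)/(3*(T + (5 + T)/(-2 + 12))) = -(6 + T)/(3*(T + (5 + T)/10)) = -(6 + T)/(3*(T + (5 + T)*(⅒))) = -(6 + T)/(3*(T + (½ + T/10))) = -(6 + T)/(3*(½ + 11*T/10)))
-38*(J(-2) - 22) = -38*(10*(-6 - 1*(-2))/(3*(5 + 11*(-2))) - 22) = -38*(10*(-6 + 2)/(3*(5 - 22)) - 22) = -38*((10/3)*(-4)/(-17) - 22) = -38*((10/3)*(-1/17)*(-4) - 22) = -38*(40/51 - 22) = -38*(-1082/51) = 41116/51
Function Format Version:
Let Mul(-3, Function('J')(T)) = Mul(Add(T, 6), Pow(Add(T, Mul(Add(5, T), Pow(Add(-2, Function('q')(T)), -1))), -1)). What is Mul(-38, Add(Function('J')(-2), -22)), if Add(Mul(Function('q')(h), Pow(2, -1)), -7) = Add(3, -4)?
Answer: Rational(41116, 51) ≈ 806.20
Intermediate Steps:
Function('q')(h) = 12 (Function('q')(h) = Add(14, Mul(2, Add(3, -4))) = Add(14, Mul(2, -1)) = Add(14, -2) = 12)
Function('J')(T) = Mul(Rational(-1, 3), Pow(Add(Rational(1, 2), Mul(Rational(11, 10), T)), -1), Add(6, T)) (Function('J')(T) = Mul(Rational(-1, 3), Mul(Add(T, 6), Pow(Add(T, Mul(Add(5, T), Pow(Add(-2, 12), -1))), -1))) = Mul(Rational(-1, 3), Mul(Add(6, T), Pow(Add(T, Mul(Add(5, T), Pow(10, -1))), -1))) = Mul(Rational(-1, 3), Mul(Add(6, T), Pow(Add(T, Mul(Add(5, T), Rational(1, 10))), -1))) = Mul(Rational(-1, 3), Mul(Add(6, T), Pow(Add(T, Add(Rational(1, 2), Mul(Rational(1, 10), T))), -1))) = Mul(Rational(-1, 3), Mul(Add(6, T), Pow(Add(Rational(1, 2), Mul(Rational(11, 10), T)), -1))) = Mul(Rational(-1, 3), Mul(Pow(Add(Rational(1, 2), Mul(Rational(11, 10), T)), -1), Add(6, T))) = Mul(Rational(-1, 3), Pow(Add(Rational(1, 2), Mul(Rational(11, 10), T)), -1), Add(6, T)))
Mul(-38, Add(Function('J')(-2), -22)) = Mul(-38, Add(Mul(Rational(10, 3), Pow(Add(5, Mul(11, -2)), -1), Add(-6, Mul(-1, -2))), -22)) = Mul(-38, Add(Mul(Rational(10, 3), Pow(Add(5, -22), -1), Add(-6, 2)), -22)) = Mul(-38, Add(Mul(Rational(10, 3), Pow(-17, -1), -4), -22)) = Mul(-38, Add(Mul(Rational(10, 3), Rational(-1, 17), -4), -22)) = Mul(-38, Add(Rational(40, 51), -22)) = Mul(-38, Rational(-1082, 51)) = Rational(41116, 51)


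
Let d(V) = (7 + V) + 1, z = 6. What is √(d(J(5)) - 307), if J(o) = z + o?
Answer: 12*I*√2 ≈ 16.971*I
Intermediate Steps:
J(o) = 6 + o
d(V) = 8 + V
√(d(J(5)) - 307) = √((8 + (6 + 5)) - 307) = √((8 + 11) - 307) = √(19 - 307) = √(-288) = 12*I*√2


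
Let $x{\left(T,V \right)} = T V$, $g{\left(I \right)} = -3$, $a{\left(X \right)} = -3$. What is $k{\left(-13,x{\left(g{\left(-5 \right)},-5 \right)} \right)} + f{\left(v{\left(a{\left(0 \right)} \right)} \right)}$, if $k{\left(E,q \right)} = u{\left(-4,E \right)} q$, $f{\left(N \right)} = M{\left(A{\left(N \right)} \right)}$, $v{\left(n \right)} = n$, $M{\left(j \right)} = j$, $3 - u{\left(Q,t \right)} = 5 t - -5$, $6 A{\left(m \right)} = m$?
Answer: $\frac{1889}{2} \approx 944.5$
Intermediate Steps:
$A{\left(m \right)} = \frac{m}{6}$
$u{\left(Q,t \right)} = -2 - 5 t$ ($u{\left(Q,t \right)} = 3 - \left(5 t - -5\right) = 3 - \left(5 t + 5\right) = 3 - \left(5 + 5 t\right) = -2 - 5 t$)
$f{\left(N \right)} = \frac{N}{6}$
$k{\left(E,q \right)} = q \left(-2 - 5 E\right)$ ($k{\left(E,q \right)} = \left(-2 - 5 E\right) q = q \left(-2 - 5 E\right)$)
$k{\left(-13,x{\left(g{\left(-5 \right)},-5 \right)} \right)} + f{\left(v{\left(a{\left(0 \right)} \right)} \right)} = - \left(-3\right) \left(-5\right) \left(2 + 5 \left(-13\right)\right) + \frac{1}{6} \left(-3\right) = \left(-1\right) 15 \left(2 - 65\right) - \frac{1}{2} = \left(-1\right) 15 \left(-63\right) - \frac{1}{2} = 945 - \frac{1}{2} = \frac{1889}{2}$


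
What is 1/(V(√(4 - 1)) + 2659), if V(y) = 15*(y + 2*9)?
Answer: 2929/8578366 - 15*√3/8578366 ≈ 0.00033841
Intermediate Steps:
V(y) = 270 + 15*y (V(y) = 15*(y + 18) = 15*(18 + y) = 270 + 15*y)
1/(V(√(4 - 1)) + 2659) = 1/((270 + 15*√(4 - 1)) + 2659) = 1/((270 + 15*√3) + 2659) = 1/(2929 + 15*√3)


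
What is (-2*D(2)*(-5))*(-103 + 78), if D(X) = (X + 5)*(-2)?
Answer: 3500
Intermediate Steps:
D(X) = -10 - 2*X (D(X) = (5 + X)*(-2) = -10 - 2*X)
(-2*D(2)*(-5))*(-103 + 78) = (-2*(-10 - 2*2)*(-5))*(-103 + 78) = (-2*(-10 - 4)*(-5))*(-25) = (-2*(-14)*(-5))*(-25) = (28*(-5))*(-25) = -140*(-25) = 3500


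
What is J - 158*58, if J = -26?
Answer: -9190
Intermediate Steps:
J - 158*58 = -26 - 158*58 = -26 - 9164 = -9190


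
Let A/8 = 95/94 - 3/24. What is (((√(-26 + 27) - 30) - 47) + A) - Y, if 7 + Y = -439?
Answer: 17723/47 ≈ 377.08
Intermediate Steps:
Y = -446 (Y = -7 - 439 = -446)
A = 333/47 (A = 8*(95/94 - 3/24) = 8*(95*(1/94) - 3*1/24) = 8*(95/94 - ⅛) = 8*(333/376) = 333/47 ≈ 7.0851)
(((√(-26 + 27) - 30) - 47) + A) - Y = (((√(-26 + 27) - 30) - 47) + 333/47) - 1*(-446) = (((√1 - 30) - 47) + 333/47) + 446 = (((1 - 30) - 47) + 333/47) + 446 = ((-29 - 47) + 333/47) + 446 = (-76 + 333/47) + 446 = -3239/47 + 446 = 17723/47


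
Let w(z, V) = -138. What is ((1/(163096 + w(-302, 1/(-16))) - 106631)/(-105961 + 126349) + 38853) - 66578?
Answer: -92130575467897/3322387704 ≈ -27730.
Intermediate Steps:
((1/(163096 + w(-302, 1/(-16))) - 106631)/(-105961 + 126349) + 38853) - 66578 = ((1/(163096 - 138) - 106631)/(-105961 + 126349) + 38853) - 66578 = ((1/162958 - 106631)/20388 + 38853) - 66578 = ((1/162958 - 106631)*(1/20388) + 38853) - 66578 = (-17376374497/162958*1/20388 + 38853) - 66578 = (-17376374497/3322387704 + 38853) - 66578 = 129067353089015/3322387704 - 66578 = -92130575467897/3322387704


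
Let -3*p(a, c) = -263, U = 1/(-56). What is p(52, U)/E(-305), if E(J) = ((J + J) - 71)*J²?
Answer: -263/190050075 ≈ -1.3838e-6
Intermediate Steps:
U = -1/56 ≈ -0.017857
p(a, c) = 263/3 (p(a, c) = -⅓*(-263) = 263/3)
E(J) = J²*(-71 + 2*J) (E(J) = (2*J - 71)*J² = (-71 + 2*J)*J² = J²*(-71 + 2*J))
p(52, U)/E(-305) = 263/(3*(((-305)²*(-71 + 2*(-305))))) = 263/(3*((93025*(-71 - 610)))) = 263/(3*((93025*(-681)))) = (263/3)/(-63350025) = (263/3)*(-1/63350025) = -263/190050075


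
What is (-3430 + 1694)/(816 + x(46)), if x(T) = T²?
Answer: -434/733 ≈ -0.59209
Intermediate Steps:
(-3430 + 1694)/(816 + x(46)) = (-3430 + 1694)/(816 + 46²) = -1736/(816 + 2116) = -1736/2932 = -1736*1/2932 = -434/733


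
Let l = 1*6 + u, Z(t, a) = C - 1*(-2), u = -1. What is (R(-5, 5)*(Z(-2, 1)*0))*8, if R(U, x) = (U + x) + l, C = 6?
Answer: 0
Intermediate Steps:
Z(t, a) = 8 (Z(t, a) = 6 - 1*(-2) = 6 + 2 = 8)
l = 5 (l = 1*6 - 1 = 6 - 1 = 5)
R(U, x) = 5 + U + x (R(U, x) = (U + x) + 5 = 5 + U + x)
(R(-5, 5)*(Z(-2, 1)*0))*8 = ((5 - 5 + 5)*(8*0))*8 = (5*0)*8 = 0*8 = 0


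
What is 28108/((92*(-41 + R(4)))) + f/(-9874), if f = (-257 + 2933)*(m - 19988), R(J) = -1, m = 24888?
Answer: -6367981499/4769142 ≈ -1335.2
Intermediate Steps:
f = 13112400 (f = (-257 + 2933)*(24888 - 19988) = 2676*4900 = 13112400)
28108/((92*(-41 + R(4)))) + f/(-9874) = 28108/((92*(-41 - 1))) + 13112400/(-9874) = 28108/((92*(-42))) + 13112400*(-1/9874) = 28108/(-3864) - 6556200/4937 = 28108*(-1/3864) - 6556200/4937 = -7027/966 - 6556200/4937 = -6367981499/4769142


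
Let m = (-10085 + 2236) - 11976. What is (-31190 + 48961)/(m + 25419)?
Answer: 17771/5594 ≈ 3.1768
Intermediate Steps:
m = -19825 (m = -7849 - 11976 = -19825)
(-31190 + 48961)/(m + 25419) = (-31190 + 48961)/(-19825 + 25419) = 17771/5594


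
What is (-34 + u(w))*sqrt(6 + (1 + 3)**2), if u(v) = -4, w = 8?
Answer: -38*sqrt(22) ≈ -178.24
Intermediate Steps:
(-34 + u(w))*sqrt(6 + (1 + 3)**2) = (-34 - 4)*sqrt(6 + (1 + 3)**2) = -38*sqrt(6 + 4**2) = -38*sqrt(6 + 16) = -38*sqrt(22)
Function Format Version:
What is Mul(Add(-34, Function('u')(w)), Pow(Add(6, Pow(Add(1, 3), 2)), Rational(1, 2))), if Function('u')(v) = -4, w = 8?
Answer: Mul(-38, Pow(22, Rational(1, 2))) ≈ -178.24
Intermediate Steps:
Mul(Add(-34, Function('u')(w)), Pow(Add(6, Pow(Add(1, 3), 2)), Rational(1, 2))) = Mul(Add(-34, -4), Pow(Add(6, Pow(Add(1, 3), 2)), Rational(1, 2))) = Mul(-38, Pow(Add(6, Pow(4, 2)), Rational(1, 2))) = Mul(-38, Pow(Add(6, 16), Rational(1, 2))) = Mul(-38, Pow(22, Rational(1, 2)))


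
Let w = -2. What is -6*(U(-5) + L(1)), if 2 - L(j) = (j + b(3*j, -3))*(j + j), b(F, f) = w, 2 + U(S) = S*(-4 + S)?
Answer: -282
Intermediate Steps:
U(S) = -2 + S*(-4 + S)
b(F, f) = -2
L(j) = 2 - 2*j*(-2 + j) (L(j) = 2 - (j - 2)*(j + j) = 2 - (-2 + j)*2*j = 2 - 2*j*(-2 + j))
-6*(U(-5) + L(1)) = -6*((-2 + (-5)**2 - 4*(-5)) + (2 - 2*1**2 + 4*1)) = -6*((-2 + 25 + 20) + (2 - 2*1 + 4)) = -6*(43 + (2 - 2 + 4)) = -6*(43 + 4) = -6*47 = -282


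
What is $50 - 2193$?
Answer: $-2143$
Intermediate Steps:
$50 - 2193 = -2143$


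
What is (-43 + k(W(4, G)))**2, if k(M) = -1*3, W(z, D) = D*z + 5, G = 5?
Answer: 2116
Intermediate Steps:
W(z, D) = 5 + D*z
k(M) = -3
(-43 + k(W(4, G)))**2 = (-43 - 3)**2 = (-46)**2 = 2116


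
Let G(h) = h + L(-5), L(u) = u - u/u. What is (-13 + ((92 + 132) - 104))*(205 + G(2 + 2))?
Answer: 21721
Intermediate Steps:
L(u) = -1 + u (L(u) = u - 1*1 = u - 1 = -1 + u)
G(h) = -6 + h (G(h) = h + (-1 - 5) = h - 6 = -6 + h)
(-13 + ((92 + 132) - 104))*(205 + G(2 + 2)) = (-13 + ((92 + 132) - 104))*(205 + (-6 + (2 + 2))) = (-13 + (224 - 104))*(205 + (-6 + 4)) = (-13 + 120)*(205 - 2) = 107*203 = 21721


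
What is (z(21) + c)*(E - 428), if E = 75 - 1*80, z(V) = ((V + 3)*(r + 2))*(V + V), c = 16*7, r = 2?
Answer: -1794352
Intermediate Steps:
c = 112
z(V) = 2*V*(12 + 4*V) (z(V) = ((V + 3)*(2 + 2))*(V + V) = ((3 + V)*4)*(2*V) = (12 + 4*V)*(2*V) = 2*V*(12 + 4*V))
E = -5 (E = 75 - 80 = -5)
(z(21) + c)*(E - 428) = (8*21*(3 + 21) + 112)*(-5 - 428) = (8*21*24 + 112)*(-433) = (4032 + 112)*(-433) = 4144*(-433) = -1794352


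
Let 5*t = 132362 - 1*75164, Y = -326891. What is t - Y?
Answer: 1691653/5 ≈ 3.3833e+5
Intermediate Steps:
t = 57198/5 (t = (132362 - 1*75164)/5 = (132362 - 75164)/5 = (1/5)*57198 = 57198/5 ≈ 11440.)
t - Y = 57198/5 - 1*(-326891) = 57198/5 + 326891 = 1691653/5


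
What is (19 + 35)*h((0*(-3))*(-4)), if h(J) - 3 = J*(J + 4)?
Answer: 162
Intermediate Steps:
h(J) = 3 + J*(4 + J) (h(J) = 3 + J*(J + 4) = 3 + J*(4 + J))
(19 + 35)*h((0*(-3))*(-4)) = (19 + 35)*(3 + ((0*(-3))*(-4))**2 + 4*((0*(-3))*(-4))) = 54*(3 + (0*(-4))**2 + 4*(0*(-4))) = 54*(3 + 0**2 + 4*0) = 54*(3 + 0 + 0) = 54*3 = 162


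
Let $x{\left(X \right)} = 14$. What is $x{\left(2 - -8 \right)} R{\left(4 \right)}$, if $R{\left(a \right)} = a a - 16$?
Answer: $0$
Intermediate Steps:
$R{\left(a \right)} = -16 + a^{2}$ ($R{\left(a \right)} = a^{2} - 16 = -16 + a^{2}$)
$x{\left(2 - -8 \right)} R{\left(4 \right)} = 14 \left(-16 + 4^{2}\right) = 14 \left(-16 + 16\right) = 14 \cdot 0 = 0$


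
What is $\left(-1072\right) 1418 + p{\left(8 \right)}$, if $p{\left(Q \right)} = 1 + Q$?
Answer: $-1520087$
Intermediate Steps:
$\left(-1072\right) 1418 + p{\left(8 \right)} = \left(-1072\right) 1418 + \left(1 + 8\right) = -1520096 + 9 = -1520087$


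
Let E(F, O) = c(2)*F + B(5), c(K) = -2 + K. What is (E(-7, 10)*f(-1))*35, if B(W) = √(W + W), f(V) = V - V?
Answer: 0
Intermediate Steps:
f(V) = 0
B(W) = √2*√W (B(W) = √(2*W) = √2*√W)
E(F, O) = √10 (E(F, O) = (-2 + 2)*F + √2*√5 = 0*F + √10 = 0 + √10 = √10)
(E(-7, 10)*f(-1))*35 = (√10*0)*35 = 0*35 = 0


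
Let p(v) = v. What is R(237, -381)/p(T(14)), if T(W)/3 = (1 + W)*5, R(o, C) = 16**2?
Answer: 256/225 ≈ 1.1378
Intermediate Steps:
R(o, C) = 256
T(W) = 15 + 15*W (T(W) = 3*((1 + W)*5) = 3*(5 + 5*W) = 15 + 15*W)
R(237, -381)/p(T(14)) = 256/(15 + 15*14) = 256/(15 + 210) = 256/225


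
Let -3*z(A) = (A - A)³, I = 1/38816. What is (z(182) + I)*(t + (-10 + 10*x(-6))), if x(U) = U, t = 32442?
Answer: 8093/9704 ≈ 0.83399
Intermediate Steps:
I = 1/38816 ≈ 2.5763e-5
z(A) = 0 (z(A) = -(A - A)³/3 = -⅓*0³ = -⅓*0 = 0)
(z(182) + I)*(t + (-10 + 10*x(-6))) = (0 + 1/38816)*(32442 + (-10 + 10*(-6))) = (32442 + (-10 - 60))/38816 = (32442 - 70)/38816 = (1/38816)*32372 = 8093/9704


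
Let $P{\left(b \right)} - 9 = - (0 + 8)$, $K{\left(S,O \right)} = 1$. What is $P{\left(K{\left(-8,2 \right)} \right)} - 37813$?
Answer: $-37812$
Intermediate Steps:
$P{\left(b \right)} = 1$ ($P{\left(b \right)} = 9 - \left(0 + 8\right) = 9 - 8 = 1$)
$P{\left(K{\left(-8,2 \right)} \right)} - 37813 = 1 - 37813 = -37812$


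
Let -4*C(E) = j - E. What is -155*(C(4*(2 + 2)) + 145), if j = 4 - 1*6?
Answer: -46345/2 ≈ -23173.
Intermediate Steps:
j = -2 (j = 4 - 6 = -2)
C(E) = 1/2 + E/4 (C(E) = -(-2 - E)/4 = 1/2 + E/4)
-155*(C(4*(2 + 2)) + 145) = -155*((1/2 + (4*(2 + 2))/4) + 145) = -155*((1/2 + (4*4)/4) + 145) = -155*((1/2 + (1/4)*16) + 145) = -155*((1/2 + 4) + 145) = -155*(9/2 + 145) = -155*299/2 = -46345/2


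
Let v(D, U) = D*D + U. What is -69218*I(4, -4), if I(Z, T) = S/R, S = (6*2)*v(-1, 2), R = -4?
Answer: 622962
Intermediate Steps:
v(D, U) = U + D² (v(D, U) = D² + U = U + D²)
S = 36 (S = (6*2)*(2 + (-1)²) = 12*(2 + 1) = 12*3 = 36)
I(Z, T) = -9 (I(Z, T) = 36/(-4) = 36*(-¼) = -9)
-69218*I(4, -4) = -69218*(-9) = 622962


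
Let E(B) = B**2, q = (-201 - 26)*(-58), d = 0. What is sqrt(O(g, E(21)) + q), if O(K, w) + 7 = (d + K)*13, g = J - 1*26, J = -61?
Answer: 2*sqrt(3007) ≈ 109.67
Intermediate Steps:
g = -87 (g = -61 - 1*26 = -61 - 26 = -87)
q = 13166 (q = -227*(-58) = 13166)
O(K, w) = -7 + 13*K (O(K, w) = -7 + (0 + K)*13 = -7 + K*13 = -7 + 13*K)
sqrt(O(g, E(21)) + q) = sqrt((-7 + 13*(-87)) + 13166) = sqrt((-7 - 1131) + 13166) = sqrt(-1138 + 13166) = sqrt(12028) = 2*sqrt(3007)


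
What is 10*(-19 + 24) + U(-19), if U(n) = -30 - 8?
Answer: 12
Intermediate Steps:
U(n) = -38
10*(-19 + 24) + U(-19) = 10*(-19 + 24) - 38 = 10*5 - 38 = 50 - 38 = 12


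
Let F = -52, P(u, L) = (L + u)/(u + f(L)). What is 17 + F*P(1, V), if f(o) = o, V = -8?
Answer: -35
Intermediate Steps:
P(u, L) = 1 (P(u, L) = (L + u)/(u + L) = (L + u)/(L + u) = 1)
17 + F*P(1, V) = 17 - 52*1 = 17 - 52 = -35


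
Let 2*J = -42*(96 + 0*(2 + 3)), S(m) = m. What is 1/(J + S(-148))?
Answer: -1/2164 ≈ -0.00046211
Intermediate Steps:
J = -2016 (J = (-42*(96 + 0*(2 + 3)))/2 = (-42*(96 + 0*5))/2 = (-42*(96 + 0))/2 = (-42*96)/2 = (1/2)*(-4032) = -2016)
1/(J + S(-148)) = 1/(-2016 - 148) = 1/(-2164) = -1/2164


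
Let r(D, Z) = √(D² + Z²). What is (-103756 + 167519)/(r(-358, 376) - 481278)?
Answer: -15343864557/115814121872 - 63763*√67385/115814121872 ≈ -0.13263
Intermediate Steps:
(-103756 + 167519)/(r(-358, 376) - 481278) = (-103756 + 167519)/(√((-358)² + 376²) - 481278) = 63763/(√(128164 + 141376) - 481278) = 63763/(√269540 - 481278) = 63763/(2*√67385 - 481278) = 63763/(-481278 + 2*√67385)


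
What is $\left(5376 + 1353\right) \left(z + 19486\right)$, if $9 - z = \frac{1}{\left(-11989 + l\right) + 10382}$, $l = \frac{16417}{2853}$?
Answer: $\frac{599285171214507}{4568354} \approx 1.3118 \cdot 10^{8}$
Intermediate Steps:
$l = \frac{16417}{2853}$ ($l = 16417 \cdot \frac{1}{2853} = \frac{16417}{2853} \approx 5.7543$)
$z = \frac{41118039}{4568354}$ ($z = 9 - \frac{1}{\left(-11989 + \frac{16417}{2853}\right) + 10382} = 9 - \frac{1}{- \frac{34188200}{2853} + 10382} = 9 - \frac{1}{- \frac{4568354}{2853}} = 9 - - \frac{2853}{4568354} = 9 + \frac{2853}{4568354} = \frac{41118039}{4568354} \approx 9.0006$)
$\left(5376 + 1353\right) \left(z + 19486\right) = \left(5376 + 1353\right) \left(\frac{41118039}{4568354} + 19486\right) = 6729 \cdot \frac{89060064083}{4568354} = \frac{599285171214507}{4568354}$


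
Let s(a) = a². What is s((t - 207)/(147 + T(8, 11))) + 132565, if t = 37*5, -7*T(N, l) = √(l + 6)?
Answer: 18577467749161221/140138532872 + 6100941*√17/140138532872 ≈ 1.3257e+5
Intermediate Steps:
T(N, l) = -√(6 + l)/7 (T(N, l) = -√(l + 6)/7 = -√(6 + l)/7)
t = 185
s((t - 207)/(147 + T(8, 11))) + 132565 = ((185 - 207)/(147 - √(6 + 11)/7))² + 132565 = (-22/(147 - √17/7))² + 132565 = 484/(147 - √17/7)² + 132565 = 132565 + 484/(147 - √17/7)²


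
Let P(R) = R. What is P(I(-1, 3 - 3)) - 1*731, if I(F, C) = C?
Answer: -731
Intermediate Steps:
P(I(-1, 3 - 3)) - 1*731 = (3 - 3) - 1*731 = 0 - 731 = -731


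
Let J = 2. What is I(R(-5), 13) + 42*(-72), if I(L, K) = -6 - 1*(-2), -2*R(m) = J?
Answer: -3028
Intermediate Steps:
R(m) = -1 (R(m) = -½*2 = -1)
I(L, K) = -4 (I(L, K) = -6 + 2 = -4)
I(R(-5), 13) + 42*(-72) = -4 + 42*(-72) = -4 - 3024 = -3028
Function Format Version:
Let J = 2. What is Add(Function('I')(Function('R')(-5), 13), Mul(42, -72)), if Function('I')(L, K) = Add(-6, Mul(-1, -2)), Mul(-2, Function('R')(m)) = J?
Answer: -3028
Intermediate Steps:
Function('R')(m) = -1 (Function('R')(m) = Mul(Rational(-1, 2), 2) = -1)
Function('I')(L, K) = -4 (Function('I')(L, K) = Add(-6, 2) = -4)
Add(Function('I')(Function('R')(-5), 13), Mul(42, -72)) = Add(-4, Mul(42, -72)) = Add(-4, -3024) = -3028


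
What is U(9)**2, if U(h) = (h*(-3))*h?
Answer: 59049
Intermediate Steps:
U(h) = -3*h**2 (U(h) = (-3*h)*h = -3*h**2)
U(9)**2 = (-3*9**2)**2 = (-3*81)**2 = (-243)**2 = 59049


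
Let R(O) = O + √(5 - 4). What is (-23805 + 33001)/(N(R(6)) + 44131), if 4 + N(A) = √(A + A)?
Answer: 36890172/177017465 - 836*√14/177017465 ≈ 0.20838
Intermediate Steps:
R(O) = 1 + O (R(O) = O + √1 = O + 1 = 1 + O)
N(A) = -4 + √2*√A (N(A) = -4 + √(A + A) = -4 + √(2*A) = -4 + √2*√A)
(-23805 + 33001)/(N(R(6)) + 44131) = (-23805 + 33001)/((-4 + √2*√(1 + 6)) + 44131) = 9196/((-4 + √2*√7) + 44131) = 9196/((-4 + √14) + 44131) = 9196/(44127 + √14)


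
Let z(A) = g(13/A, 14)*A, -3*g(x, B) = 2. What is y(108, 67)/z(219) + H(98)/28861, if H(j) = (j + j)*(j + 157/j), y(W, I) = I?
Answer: 916525/4213706 ≈ 0.21751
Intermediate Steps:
g(x, B) = -2/3 (g(x, B) = -1/3*2 = -2/3)
H(j) = 2*j*(j + 157/j) (H(j) = (2*j)*(j + 157/j) = 2*j*(j + 157/j))
z(A) = -2*A/3
y(108, 67)/z(219) + H(98)/28861 = 67/((-2/3*219)) + (314 + 2*98**2)/28861 = 67/(-146) + (314 + 2*9604)*(1/28861) = 67*(-1/146) + (314 + 19208)*(1/28861) = -67/146 + 19522*(1/28861) = -67/146 + 19522/28861 = 916525/4213706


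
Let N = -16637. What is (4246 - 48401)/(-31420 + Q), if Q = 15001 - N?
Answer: -44155/218 ≈ -202.55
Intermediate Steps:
Q = 31638 (Q = 15001 - 1*(-16637) = 15001 + 16637 = 31638)
(4246 - 48401)/(-31420 + Q) = (4246 - 48401)/(-31420 + 31638) = -44155/218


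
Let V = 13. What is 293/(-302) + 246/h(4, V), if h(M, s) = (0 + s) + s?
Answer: 33337/3926 ≈ 8.4913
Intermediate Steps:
h(M, s) = 2*s (h(M, s) = s + s = 2*s)
293/(-302) + 246/h(4, V) = 293/(-302) + 246/((2*13)) = 293*(-1/302) + 246/26 = -293/302 + 246*(1/26) = -293/302 + 123/13 = 33337/3926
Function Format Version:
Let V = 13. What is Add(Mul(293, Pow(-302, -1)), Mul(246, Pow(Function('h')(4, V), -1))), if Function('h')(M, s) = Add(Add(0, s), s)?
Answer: Rational(33337, 3926) ≈ 8.4913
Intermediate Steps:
Function('h')(M, s) = Mul(2, s) (Function('h')(M, s) = Add(s, s) = Mul(2, s))
Add(Mul(293, Pow(-302, -1)), Mul(246, Pow(Function('h')(4, V), -1))) = Add(Mul(293, Pow(-302, -1)), Mul(246, Pow(Mul(2, 13), -1))) = Add(Mul(293, Rational(-1, 302)), Mul(246, Pow(26, -1))) = Add(Rational(-293, 302), Mul(246, Rational(1, 26))) = Add(Rational(-293, 302), Rational(123, 13)) = Rational(33337, 3926)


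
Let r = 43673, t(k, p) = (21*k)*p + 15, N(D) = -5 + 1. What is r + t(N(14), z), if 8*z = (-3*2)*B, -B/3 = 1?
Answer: 43499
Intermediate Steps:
B = -3 (B = -3*1 = -3)
z = 9/4 (z = (-3*2*(-3))/8 = (-6*(-3))/8 = (1/8)*18 = 9/4 ≈ 2.2500)
N(D) = -4
t(k, p) = 15 + 21*k*p (t(k, p) = 21*k*p + 15 = 15 + 21*k*p)
r + t(N(14), z) = 43673 + (15 + 21*(-4)*(9/4)) = 43673 + (15 - 189) = 43673 - 174 = 43499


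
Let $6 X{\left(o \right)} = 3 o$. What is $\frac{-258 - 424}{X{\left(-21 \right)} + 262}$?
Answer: $- \frac{1364}{503} \approx -2.7117$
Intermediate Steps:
$X{\left(o \right)} = \frac{o}{2}$ ($X{\left(o \right)} = \frac{3 o}{6} = \frac{o}{2}$)
$\frac{-258 - 424}{X{\left(-21 \right)} + 262} = \frac{-258 - 424}{\frac{1}{2} \left(-21\right) + 262} = - \frac{682}{- \frac{21}{2} + 262} = - \frac{682}{\frac{503}{2}} = \left(-682\right) \frac{2}{503} = - \frac{1364}{503}$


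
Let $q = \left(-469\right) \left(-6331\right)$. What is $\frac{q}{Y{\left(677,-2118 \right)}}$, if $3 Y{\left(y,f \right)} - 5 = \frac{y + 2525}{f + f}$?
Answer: $\frac{18866544606}{8989} \approx 2.0988 \cdot 10^{6}$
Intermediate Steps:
$q = 2969239$
$Y{\left(y,f \right)} = \frac{5}{3} + \frac{2525 + y}{6 f}$ ($Y{\left(y,f \right)} = \frac{5}{3} + \frac{\left(y + 2525\right) \frac{1}{f + f}}{3} = \frac{5}{3} + \frac{\left(2525 + y\right) \frac{1}{2 f}}{3} = \frac{5}{3} + \frac{\frac{1}{2} \frac{1}{f} \left(2525 + y\right)}{3} = \frac{5}{3} + \frac{2525 + y}{6 f}$)
$\frac{q}{Y{\left(677,-2118 \right)}} = \frac{2969239}{\frac{1}{6} \frac{1}{-2118} \left(2525 + 677 + 10 \left(-2118\right)\right)} = \frac{2969239}{\frac{1}{6} \left(- \frac{1}{2118}\right) \left(2525 + 677 - 21180\right)} = \frac{2969239}{\frac{1}{6} \left(- \frac{1}{2118}\right) \left(-17978\right)} = \frac{2969239}{\frac{8989}{6354}} = 2969239 \cdot \frac{6354}{8989} = \frac{18866544606}{8989}$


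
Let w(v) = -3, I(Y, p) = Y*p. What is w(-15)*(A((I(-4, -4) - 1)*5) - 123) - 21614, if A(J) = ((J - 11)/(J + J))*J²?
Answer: -28445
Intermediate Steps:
A(J) = J*(-11 + J)/2 (A(J) = ((-11 + J)/((2*J)))*J² = ((-11 + J)*(1/(2*J)))*J² = ((-11 + J)/(2*J))*J² = J*(-11 + J)/2)
w(-15)*(A((I(-4, -4) - 1)*5) - 123) - 21614 = -3*(((-4*(-4) - 1)*5)*(-11 + (-4*(-4) - 1)*5)/2 - 123) - 21614 = -3*(((16 - 1)*5)*(-11 + (16 - 1)*5)/2 - 123) - 21614 = -3*((15*5)*(-11 + 15*5)/2 - 123) - 21614 = -3*((½)*75*(-11 + 75) - 123) - 21614 = -3*((½)*75*64 - 123) - 21614 = -3*(2400 - 123) - 21614 = -3*2277 - 21614 = -6831 - 21614 = -28445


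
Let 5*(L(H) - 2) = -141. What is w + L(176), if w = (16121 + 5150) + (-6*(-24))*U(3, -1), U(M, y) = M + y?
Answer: 107664/5 ≈ 21533.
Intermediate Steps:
L(H) = -131/5 (L(H) = 2 + (1/5)*(-141) = 2 - 141/5 = -131/5)
w = 21559 (w = (16121 + 5150) + (-6*(-24))*(3 - 1) = 21271 + 144*2 = 21271 + 288 = 21559)
w + L(176) = 21559 - 131/5 = 107664/5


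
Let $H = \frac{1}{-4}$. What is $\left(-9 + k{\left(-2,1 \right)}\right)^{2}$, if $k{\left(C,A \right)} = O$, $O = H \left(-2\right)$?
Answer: $\frac{289}{4} \approx 72.25$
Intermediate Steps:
$H = - \frac{1}{4} \approx -0.25$
$O = \frac{1}{2}$ ($O = \left(- \frac{1}{4}\right) \left(-2\right) = \frac{1}{2} \approx 0.5$)
$k{\left(C,A \right)} = \frac{1}{2}$
$\left(-9 + k{\left(-2,1 \right)}\right)^{2} = \left(-9 + \frac{1}{2}\right)^{2} = \left(- \frac{17}{2}\right)^{2} = \frac{289}{4}$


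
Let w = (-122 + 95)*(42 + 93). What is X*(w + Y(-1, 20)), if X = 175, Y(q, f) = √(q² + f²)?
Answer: -637875 + 175*√401 ≈ -6.3437e+5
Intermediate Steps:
w = -3645 (w = -27*135 = -3645)
Y(q, f) = √(f² + q²)
X*(w + Y(-1, 20)) = 175*(-3645 + √(20² + (-1)²)) = 175*(-3645 + √(400 + 1)) = 175*(-3645 + √401) = -637875 + 175*√401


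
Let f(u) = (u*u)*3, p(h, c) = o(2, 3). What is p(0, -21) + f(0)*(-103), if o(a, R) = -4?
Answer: -4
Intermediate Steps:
p(h, c) = -4
f(u) = 3*u² (f(u) = u²*3 = 3*u²)
p(0, -21) + f(0)*(-103) = -4 + (3*0²)*(-103) = -4 + (3*0)*(-103) = -4 + 0*(-103) = -4 + 0 = -4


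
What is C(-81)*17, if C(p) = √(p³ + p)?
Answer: 153*I*√6562 ≈ 12394.0*I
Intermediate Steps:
C(p) = √(p + p³)
C(-81)*17 = √(-81 + (-81)³)*17 = √(-81 - 531441)*17 = √(-531522)*17 = (9*I*√6562)*17 = 153*I*√6562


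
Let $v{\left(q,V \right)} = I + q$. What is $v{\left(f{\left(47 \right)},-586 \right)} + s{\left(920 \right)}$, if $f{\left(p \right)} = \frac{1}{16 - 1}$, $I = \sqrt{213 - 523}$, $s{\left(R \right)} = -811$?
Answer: $- \frac{12164}{15} + i \sqrt{310} \approx -810.93 + 17.607 i$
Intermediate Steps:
$I = i \sqrt{310}$ ($I = \sqrt{-310} = i \sqrt{310} \approx 17.607 i$)
$f{\left(p \right)} = \frac{1}{15}$
$v{\left(q,V \right)} = q + i \sqrt{310}$ ($v{\left(q,V \right)} = i \sqrt{310} + q = q + i \sqrt{310}$)
$v{\left(f{\left(47 \right)},-586 \right)} + s{\left(920 \right)} = \left(\frac{1}{15} + i \sqrt{310}\right) - 811 = - \frac{12164}{15} + i \sqrt{310}$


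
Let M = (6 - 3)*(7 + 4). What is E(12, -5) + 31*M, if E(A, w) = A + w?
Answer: 1030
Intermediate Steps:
M = 33 (M = 3*11 = 33)
E(12, -5) + 31*M = (12 - 5) + 31*33 = 7 + 1023 = 1030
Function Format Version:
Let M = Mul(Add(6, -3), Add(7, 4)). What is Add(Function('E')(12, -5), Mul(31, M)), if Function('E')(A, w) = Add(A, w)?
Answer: 1030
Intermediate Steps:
M = 33 (M = Mul(3, 11) = 33)
Add(Function('E')(12, -5), Mul(31, M)) = Add(Add(12, -5), Mul(31, 33)) = Add(7, 1023) = 1030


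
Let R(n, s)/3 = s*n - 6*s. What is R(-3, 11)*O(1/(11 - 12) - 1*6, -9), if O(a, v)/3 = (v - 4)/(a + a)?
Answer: -11583/14 ≈ -827.36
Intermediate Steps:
R(n, s) = -18*s + 3*n*s (R(n, s) = 3*(s*n - 6*s) = 3*(n*s - 6*s) = 3*(-6*s + n*s) = -18*s + 3*n*s)
O(a, v) = 3*(-4 + v)/(2*a) (O(a, v) = 3*((v - 4)/(a + a)) = 3*((-4 + v)/((2*a))) = 3*((-4 + v)*(1/(2*a))) = 3*((-4 + v)/(2*a)) = 3*(-4 + v)/(2*a))
R(-3, 11)*O(1/(11 - 12) - 1*6, -9) = (3*11*(-6 - 3))*(3*(-4 - 9)/(2*(1/(11 - 12) - 1*6))) = (3*11*(-9))*((3/2)*(-13)/(1/(-1) - 6)) = -891*(-13)/(2*(-1 - 6)) = -891*(-13)/(2*(-7)) = -891*(-1)*(-13)/(2*7) = -297*39/14 = -11583/14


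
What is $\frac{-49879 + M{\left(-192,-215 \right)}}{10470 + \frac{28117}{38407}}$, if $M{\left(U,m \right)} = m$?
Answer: $- \frac{174905478}{36559037} \approx -4.7842$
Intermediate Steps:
$\frac{-49879 + M{\left(-192,-215 \right)}}{10470 + \frac{28117}{38407}} = \frac{-49879 - 215}{10470 + \frac{28117}{38407}} = - \frac{50094}{10470 + 28117 \cdot \frac{1}{38407}} = - \frac{50094}{10470 + \frac{28117}{38407}} = - \frac{50094}{\frac{402149407}{38407}} = \left(-50094\right) \frac{38407}{402149407} = - \frac{174905478}{36559037}$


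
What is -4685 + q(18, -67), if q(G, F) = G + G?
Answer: -4649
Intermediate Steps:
q(G, F) = 2*G
-4685 + q(18, -67) = -4685 + 2*18 = -4685 + 36 = -4649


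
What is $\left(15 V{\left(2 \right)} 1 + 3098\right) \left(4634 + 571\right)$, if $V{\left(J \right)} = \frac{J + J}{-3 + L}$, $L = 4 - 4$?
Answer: $16020990$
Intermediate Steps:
$L = 0$
$V{\left(J \right)} = - \frac{2 J}{3}$ ($V{\left(J \right)} = \frac{J + J}{-3 + 0} = \frac{2 J}{-3} = 2 J \left(- \frac{1}{3}\right) = - \frac{2 J}{3}$)
$\left(15 V{\left(2 \right)} 1 + 3098\right) \left(4634 + 571\right) = \left(15 \left(\left(- \frac{2}{3}\right) 2\right) 1 + 3098\right) \left(4634 + 571\right) = \left(15 \left(- \frac{4}{3}\right) 1 + 3098\right) 5205 = \left(\left(-20\right) 1 + 3098\right) 5205 = \left(-20 + 3098\right) 5205 = 3078 \cdot 5205 = 16020990$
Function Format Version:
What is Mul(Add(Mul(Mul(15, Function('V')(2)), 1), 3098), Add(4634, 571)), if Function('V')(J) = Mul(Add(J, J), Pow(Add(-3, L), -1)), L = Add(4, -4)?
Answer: 16020990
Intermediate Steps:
L = 0
Function('V')(J) = Mul(Rational(-2, 3), J) (Function('V')(J) = Mul(Add(J, J), Pow(Add(-3, 0), -1)) = Mul(Mul(2, J), Pow(-3, -1)) = Mul(Mul(2, J), Rational(-1, 3)) = Mul(Rational(-2, 3), J))
Mul(Add(Mul(Mul(15, Function('V')(2)), 1), 3098), Add(4634, 571)) = Mul(Add(Mul(Mul(15, Mul(Rational(-2, 3), 2)), 1), 3098), Add(4634, 571)) = Mul(Add(Mul(Mul(15, Rational(-4, 3)), 1), 3098), 5205) = Mul(Add(Mul(-20, 1), 3098), 5205) = Mul(Add(-20, 3098), 5205) = Mul(3078, 5205) = 16020990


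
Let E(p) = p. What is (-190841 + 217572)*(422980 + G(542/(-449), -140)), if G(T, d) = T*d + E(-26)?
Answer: 5078414883206/449 ≈ 1.1310e+10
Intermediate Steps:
G(T, d) = -26 + T*d (G(T, d) = T*d - 26 = -26 + T*d)
(-190841 + 217572)*(422980 + G(542/(-449), -140)) = (-190841 + 217572)*(422980 + (-26 + (542/(-449))*(-140))) = 26731*(422980 + (-26 + (542*(-1/449))*(-140))) = 26731*(422980 + (-26 - 542/449*(-140))) = 26731*(422980 + (-26 + 75880/449)) = 26731*(422980 + 64206/449) = 26731*(189982226/449) = 5078414883206/449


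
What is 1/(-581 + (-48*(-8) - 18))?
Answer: -1/215 ≈ -0.0046512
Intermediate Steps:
1/(-581 + (-48*(-8) - 18)) = 1/(-581 + (384 - 18)) = 1/(-581 + 366) = 1/(-215) = -1/215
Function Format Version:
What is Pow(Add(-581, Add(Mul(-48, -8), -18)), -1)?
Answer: Rational(-1, 215) ≈ -0.0046512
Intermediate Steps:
Pow(Add(-581, Add(Mul(-48, -8), -18)), -1) = Pow(Add(-581, Add(384, -18)), -1) = Pow(Add(-581, 366), -1) = Pow(-215, -1) = Rational(-1, 215)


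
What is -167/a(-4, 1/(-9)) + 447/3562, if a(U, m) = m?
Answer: 5354133/3562 ≈ 1503.1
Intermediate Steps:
-167/a(-4, 1/(-9)) + 447/3562 = -167/(1/(-9)) + 447/3562 = -167/(-⅑) + 447*(1/3562) = -167*(-9) + 447/3562 = 1503 + 447/3562 = 5354133/3562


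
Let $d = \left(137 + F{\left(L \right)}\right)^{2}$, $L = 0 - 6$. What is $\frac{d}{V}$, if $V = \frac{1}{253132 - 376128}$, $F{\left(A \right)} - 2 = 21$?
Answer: $-3148697600$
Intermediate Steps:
$L = -6$
$F{\left(A \right)} = 23$ ($F{\left(A \right)} = 2 + 21 = 23$)
$V = - \frac{1}{122996}$ ($V = \frac{1}{-122996} = - \frac{1}{122996} \approx -8.1303 \cdot 10^{-6}$)
$d = 25600$ ($d = \left(137 + 23\right)^{2} = 160^{2} = 25600$)
$\frac{d}{V} = \frac{25600}{- \frac{1}{122996}} = 25600 \left(-122996\right) = -3148697600$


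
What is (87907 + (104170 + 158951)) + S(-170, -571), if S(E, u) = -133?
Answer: 350895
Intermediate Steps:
(87907 + (104170 + 158951)) + S(-170, -571) = (87907 + (104170 + 158951)) - 133 = (87907 + 263121) - 133 = 351028 - 133 = 350895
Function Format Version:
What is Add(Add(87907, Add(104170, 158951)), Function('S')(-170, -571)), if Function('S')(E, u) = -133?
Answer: 350895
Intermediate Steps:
Add(Add(87907, Add(104170, 158951)), Function('S')(-170, -571)) = Add(Add(87907, Add(104170, 158951)), -133) = Add(Add(87907, 263121), -133) = Add(351028, -133) = 350895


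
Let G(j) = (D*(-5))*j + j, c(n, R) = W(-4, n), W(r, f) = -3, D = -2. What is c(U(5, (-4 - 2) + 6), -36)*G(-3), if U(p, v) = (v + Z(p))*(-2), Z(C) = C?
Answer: 99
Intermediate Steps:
U(p, v) = -2*p - 2*v (U(p, v) = (v + p)*(-2) = (p + v)*(-2) = -2*p - 2*v)
c(n, R) = -3
G(j) = 11*j (G(j) = (-2*(-5))*j + j = 10*j + j = 11*j)
c(U(5, (-4 - 2) + 6), -36)*G(-3) = -33*(-3) = -3*(-33) = 99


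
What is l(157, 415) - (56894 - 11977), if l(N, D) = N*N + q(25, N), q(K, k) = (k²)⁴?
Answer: 369145194573366133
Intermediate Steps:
q(K, k) = k⁸
l(N, D) = N² + N⁸ (l(N, D) = N*N + N⁸ = N² + N⁸)
l(157, 415) - (56894 - 11977) = (157² + 157⁸) - (56894 - 11977) = (24649 + 369145194573386401) - 1*44917 = 369145194573411050 - 44917 = 369145194573366133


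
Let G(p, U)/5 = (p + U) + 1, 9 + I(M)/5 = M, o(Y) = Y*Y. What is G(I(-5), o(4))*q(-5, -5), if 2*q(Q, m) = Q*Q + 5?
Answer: -3975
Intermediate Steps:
o(Y) = Y**2
I(M) = -45 + 5*M
q(Q, m) = 5/2 + Q**2/2 (q(Q, m) = (Q*Q + 5)/2 = (Q**2 + 5)/2 = (5 + Q**2)/2 = 5/2 + Q**2/2)
G(p, U) = 5 + 5*U + 5*p (G(p, U) = 5*((p + U) + 1) = 5*((U + p) + 1) = 5*(1 + U + p) = 5 + 5*U + 5*p)
G(I(-5), o(4))*q(-5, -5) = (5 + 5*4**2 + 5*(-45 + 5*(-5)))*(5/2 + (1/2)*(-5)**2) = (5 + 5*16 + 5*(-45 - 25))*(5/2 + (1/2)*25) = (5 + 80 + 5*(-70))*(5/2 + 25/2) = (5 + 80 - 350)*15 = -265*15 = -3975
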